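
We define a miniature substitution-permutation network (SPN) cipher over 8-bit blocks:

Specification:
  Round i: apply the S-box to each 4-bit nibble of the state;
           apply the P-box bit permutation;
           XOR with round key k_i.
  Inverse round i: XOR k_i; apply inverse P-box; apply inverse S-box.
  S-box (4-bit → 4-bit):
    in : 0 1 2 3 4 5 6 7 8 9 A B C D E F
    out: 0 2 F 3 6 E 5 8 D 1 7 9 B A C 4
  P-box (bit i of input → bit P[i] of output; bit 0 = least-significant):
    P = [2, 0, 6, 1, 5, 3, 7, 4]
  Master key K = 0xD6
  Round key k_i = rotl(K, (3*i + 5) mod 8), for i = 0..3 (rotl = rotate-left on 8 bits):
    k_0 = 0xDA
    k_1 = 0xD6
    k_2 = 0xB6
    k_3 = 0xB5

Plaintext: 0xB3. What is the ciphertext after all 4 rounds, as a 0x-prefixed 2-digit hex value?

s_0 = plaintext = 0xB3
s_1 = Round(s_0, k_0) = 0xEF
s_2 = Round(s_1, k_1) = 0x06
s_3 = Round(s_2, k_2) = 0xF2
s_4 = Round(s_3, k_3) = 0x72

0x72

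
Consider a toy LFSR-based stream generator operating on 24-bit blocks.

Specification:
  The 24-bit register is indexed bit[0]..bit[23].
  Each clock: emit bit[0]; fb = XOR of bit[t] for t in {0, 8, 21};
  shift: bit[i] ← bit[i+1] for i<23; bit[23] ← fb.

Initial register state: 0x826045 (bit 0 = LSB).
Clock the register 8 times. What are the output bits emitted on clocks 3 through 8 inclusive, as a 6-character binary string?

100010

reg_0 = 0x826045
clock 1: out=1, reg = 0xC13022
clock 2: out=0, reg = 0x609811
clock 3: out=1, reg = 0x304C08
clock 4: out=0, reg = 0x982604
clock 5: out=0, reg = 0x4C1302
clock 6: out=0, reg = 0xA60981
clock 7: out=1, reg = 0xD304C0
clock 8: out=0, reg = 0x698260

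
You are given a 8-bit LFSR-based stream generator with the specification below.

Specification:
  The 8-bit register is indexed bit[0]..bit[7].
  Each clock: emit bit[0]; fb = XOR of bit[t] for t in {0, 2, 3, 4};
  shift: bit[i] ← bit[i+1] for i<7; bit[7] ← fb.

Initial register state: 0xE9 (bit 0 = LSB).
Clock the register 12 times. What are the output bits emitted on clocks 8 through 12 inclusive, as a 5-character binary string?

10000

reg_0 = 0xE9
clock 1: out=1, reg = 0x74
clock 2: out=0, reg = 0x3A
clock 3: out=0, reg = 0x1D
clock 4: out=1, reg = 0x0E
clock 5: out=0, reg = 0x07
clock 6: out=1, reg = 0x03
clock 7: out=1, reg = 0x81
clock 8: out=1, reg = 0xC0
clock 9: out=0, reg = 0x60
clock 10: out=0, reg = 0x30
clock 11: out=0, reg = 0x98
clock 12: out=0, reg = 0x4C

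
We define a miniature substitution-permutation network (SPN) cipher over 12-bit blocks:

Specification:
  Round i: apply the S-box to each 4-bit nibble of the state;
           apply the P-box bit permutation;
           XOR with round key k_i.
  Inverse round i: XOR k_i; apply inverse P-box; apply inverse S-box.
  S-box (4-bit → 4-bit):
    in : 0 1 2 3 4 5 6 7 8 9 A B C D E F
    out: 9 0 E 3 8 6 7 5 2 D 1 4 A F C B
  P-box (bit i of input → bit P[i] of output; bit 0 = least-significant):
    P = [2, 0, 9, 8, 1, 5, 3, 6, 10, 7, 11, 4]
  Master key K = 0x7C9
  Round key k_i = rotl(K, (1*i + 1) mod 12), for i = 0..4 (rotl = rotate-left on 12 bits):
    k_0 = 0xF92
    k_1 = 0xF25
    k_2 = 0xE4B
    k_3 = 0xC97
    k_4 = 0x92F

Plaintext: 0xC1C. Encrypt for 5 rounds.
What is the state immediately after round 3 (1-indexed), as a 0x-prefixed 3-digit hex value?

0x140

s_0 = plaintext = 0xC1C
s_1 = Round(s_0, k_0) = 0xE03
s_2 = Round(s_1, k_1) = 0x772
s_3 = Round(s_2, k_2) = 0x140
s_4 = Round(s_3, k_3) = 0xDD3
s_5 = Round(s_4, k_4) = 0x5D0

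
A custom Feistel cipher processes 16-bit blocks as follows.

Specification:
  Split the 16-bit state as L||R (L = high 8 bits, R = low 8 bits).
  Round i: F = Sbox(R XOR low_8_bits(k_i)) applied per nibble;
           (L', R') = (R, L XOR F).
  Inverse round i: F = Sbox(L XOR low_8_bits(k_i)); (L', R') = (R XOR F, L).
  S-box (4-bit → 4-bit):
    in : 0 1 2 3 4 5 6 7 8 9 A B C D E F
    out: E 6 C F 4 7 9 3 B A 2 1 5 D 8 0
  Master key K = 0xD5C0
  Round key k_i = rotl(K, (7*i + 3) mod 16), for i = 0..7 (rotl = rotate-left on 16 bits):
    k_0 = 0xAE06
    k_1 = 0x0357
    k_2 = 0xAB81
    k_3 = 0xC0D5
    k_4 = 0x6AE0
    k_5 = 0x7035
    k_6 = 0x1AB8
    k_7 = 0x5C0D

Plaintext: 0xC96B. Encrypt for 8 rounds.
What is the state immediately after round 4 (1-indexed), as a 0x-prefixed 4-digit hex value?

s_0 = plaintext = 0xC96B
s_1 = Round(s_0, k_0) = 0x6B54
s_2 = Round(s_1, k_1) = 0x5484
s_3 = Round(s_2, k_2) = 0x84B3
s_4 = Round(s_3, k_3) = 0xB31D
s_5 = Round(s_4, k_4) = 0x1DBE
s_6 = Round(s_5, k_5) = 0xBEAC
s_7 = Round(s_6, k_6) = 0xACDA
s_8 = Round(s_7, k_7) = 0xDA7F

0xB31D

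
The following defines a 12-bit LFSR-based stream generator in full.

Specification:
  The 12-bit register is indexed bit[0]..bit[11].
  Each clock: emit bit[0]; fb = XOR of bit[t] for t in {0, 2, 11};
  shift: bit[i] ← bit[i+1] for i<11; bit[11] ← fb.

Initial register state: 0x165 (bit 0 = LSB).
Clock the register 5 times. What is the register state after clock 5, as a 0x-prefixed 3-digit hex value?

reg_0 = 0x165
clock 1: out=1, reg = 0x0B2
clock 2: out=0, reg = 0x059
clock 3: out=1, reg = 0x82C
clock 4: out=0, reg = 0x416
clock 5: out=0, reg = 0xA0B

0xA0B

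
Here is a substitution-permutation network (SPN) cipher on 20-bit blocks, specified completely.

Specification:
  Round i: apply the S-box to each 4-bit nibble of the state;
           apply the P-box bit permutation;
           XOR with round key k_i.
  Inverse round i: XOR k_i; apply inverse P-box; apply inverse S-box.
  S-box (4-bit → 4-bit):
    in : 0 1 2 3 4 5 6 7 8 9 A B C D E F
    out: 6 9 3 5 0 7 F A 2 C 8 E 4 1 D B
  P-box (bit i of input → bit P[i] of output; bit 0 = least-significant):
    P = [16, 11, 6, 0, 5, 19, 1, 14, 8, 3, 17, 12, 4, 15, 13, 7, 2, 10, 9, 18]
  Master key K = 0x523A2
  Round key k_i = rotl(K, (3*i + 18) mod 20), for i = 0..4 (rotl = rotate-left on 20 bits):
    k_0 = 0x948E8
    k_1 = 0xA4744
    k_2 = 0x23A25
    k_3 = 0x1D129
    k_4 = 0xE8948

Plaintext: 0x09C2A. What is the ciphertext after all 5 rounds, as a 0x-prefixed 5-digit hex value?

s_0 = plaintext = 0x09C2A
s_1 = Round(s_0, k_0) = 0x36E49
s_2 = Round(s_1, k_1) = 0x8F491
s_3 = Round(s_2, k_2) = 0x3FEB6
s_4 = Round(s_3, k_3) = 0xA0AFE
s_5 = Round(s_4, k_4) = 0x37929

0x37929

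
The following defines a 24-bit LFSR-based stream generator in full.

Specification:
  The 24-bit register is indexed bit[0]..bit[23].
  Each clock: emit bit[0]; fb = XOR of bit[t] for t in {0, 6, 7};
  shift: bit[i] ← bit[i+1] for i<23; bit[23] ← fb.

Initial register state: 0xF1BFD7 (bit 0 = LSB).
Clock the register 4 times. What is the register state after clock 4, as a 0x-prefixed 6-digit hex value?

reg_0 = 0xF1BFD7
clock 1: out=1, reg = 0xF8DFEB
clock 2: out=1, reg = 0xFC6FF5
clock 3: out=1, reg = 0xFE37FA
clock 4: out=0, reg = 0x7F1BFD

0x7F1BFD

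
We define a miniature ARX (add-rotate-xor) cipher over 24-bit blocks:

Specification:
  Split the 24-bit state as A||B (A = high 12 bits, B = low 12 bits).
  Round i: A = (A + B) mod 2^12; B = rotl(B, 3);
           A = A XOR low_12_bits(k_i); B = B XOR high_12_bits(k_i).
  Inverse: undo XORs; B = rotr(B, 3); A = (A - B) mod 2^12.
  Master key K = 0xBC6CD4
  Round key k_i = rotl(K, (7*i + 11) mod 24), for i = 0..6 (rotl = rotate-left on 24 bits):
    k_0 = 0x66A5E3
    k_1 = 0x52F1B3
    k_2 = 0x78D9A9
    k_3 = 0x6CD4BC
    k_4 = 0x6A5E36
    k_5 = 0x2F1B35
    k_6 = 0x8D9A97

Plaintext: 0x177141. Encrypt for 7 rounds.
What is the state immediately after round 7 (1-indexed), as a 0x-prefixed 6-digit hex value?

0x8ECA95

s_0 = plaintext = 0x177141
s_1 = Round(s_0, k_0) = 0x75BC62
s_2 = Round(s_1, k_1) = 0x20E639
s_3 = Round(s_2, k_2) = 0x1EE646
s_4 = Round(s_3, k_3) = 0xC884FE
s_5 = Round(s_4, k_4) = 0xFB0157
s_6 = Round(s_5, k_5) = 0xA32849
s_7 = Round(s_6, k_6) = 0x8ECA95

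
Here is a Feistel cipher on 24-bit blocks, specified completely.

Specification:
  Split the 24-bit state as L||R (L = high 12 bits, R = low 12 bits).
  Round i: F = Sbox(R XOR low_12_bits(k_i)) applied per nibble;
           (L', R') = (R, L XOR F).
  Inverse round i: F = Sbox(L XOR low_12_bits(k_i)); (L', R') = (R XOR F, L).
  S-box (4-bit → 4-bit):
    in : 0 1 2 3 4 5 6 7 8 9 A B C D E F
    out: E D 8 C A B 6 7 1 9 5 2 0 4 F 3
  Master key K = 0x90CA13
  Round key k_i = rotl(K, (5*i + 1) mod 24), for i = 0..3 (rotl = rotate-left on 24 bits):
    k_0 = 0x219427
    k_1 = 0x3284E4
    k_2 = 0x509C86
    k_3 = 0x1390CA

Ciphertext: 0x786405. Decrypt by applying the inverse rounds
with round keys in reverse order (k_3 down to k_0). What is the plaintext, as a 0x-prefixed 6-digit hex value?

s_0 = ciphertext = 0x786405
s_1 = InvRound(s_0, k_3) = 0x3A5786
s_2 = InvRound(s_1, k_2) = 0x40A3A5
s_3 = InvRound(s_2, k_1) = 0xD5A40A
s_4 = InvRound(s_3, k_0) = 0xD7ED5A

0xD7ED5A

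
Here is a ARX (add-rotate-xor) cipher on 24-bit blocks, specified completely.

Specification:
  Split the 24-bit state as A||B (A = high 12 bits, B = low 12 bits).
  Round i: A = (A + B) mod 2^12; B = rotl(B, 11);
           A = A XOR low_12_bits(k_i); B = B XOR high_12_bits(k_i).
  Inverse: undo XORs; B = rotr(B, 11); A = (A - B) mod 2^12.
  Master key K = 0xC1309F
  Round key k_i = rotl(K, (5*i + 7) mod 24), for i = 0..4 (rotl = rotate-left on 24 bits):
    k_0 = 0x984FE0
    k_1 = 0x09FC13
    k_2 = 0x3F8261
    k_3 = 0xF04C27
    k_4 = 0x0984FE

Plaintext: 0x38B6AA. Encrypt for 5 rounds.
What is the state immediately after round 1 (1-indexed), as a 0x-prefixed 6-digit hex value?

0x5D5AD1

s_0 = plaintext = 0x38B6AA
s_1 = Round(s_0, k_0) = 0x5D5AD1
s_2 = Round(s_1, k_1) = 0xCB5DF7
s_3 = Round(s_2, k_2) = 0x8CDD03
s_4 = Round(s_3, k_3) = 0x9F7185
s_5 = Round(s_4, k_4) = 0xF8285A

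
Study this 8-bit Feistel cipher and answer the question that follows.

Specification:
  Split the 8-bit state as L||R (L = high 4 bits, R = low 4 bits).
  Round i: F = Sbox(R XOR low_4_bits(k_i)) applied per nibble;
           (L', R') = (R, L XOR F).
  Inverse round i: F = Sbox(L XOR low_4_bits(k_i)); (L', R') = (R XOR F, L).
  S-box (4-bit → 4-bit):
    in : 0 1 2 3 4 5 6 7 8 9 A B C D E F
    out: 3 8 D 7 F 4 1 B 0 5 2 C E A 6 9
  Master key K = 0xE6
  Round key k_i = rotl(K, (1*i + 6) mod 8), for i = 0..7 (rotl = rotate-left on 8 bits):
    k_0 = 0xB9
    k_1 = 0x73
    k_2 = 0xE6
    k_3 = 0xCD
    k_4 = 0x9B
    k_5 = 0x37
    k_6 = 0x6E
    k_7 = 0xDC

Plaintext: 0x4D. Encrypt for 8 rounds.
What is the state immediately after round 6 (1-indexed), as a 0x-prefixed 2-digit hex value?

s_0 = plaintext = 0x4D
s_1 = Round(s_0, k_0) = 0xDB
s_2 = Round(s_1, k_1) = 0xBD
s_3 = Round(s_2, k_2) = 0xD7
s_4 = Round(s_3, k_3) = 0x7F
s_5 = Round(s_4, k_4) = 0xF8
s_6 = Round(s_5, k_5) = 0x86
s_7 = Round(s_6, k_6) = 0x68
s_8 = Round(s_7, k_7) = 0x89

0x86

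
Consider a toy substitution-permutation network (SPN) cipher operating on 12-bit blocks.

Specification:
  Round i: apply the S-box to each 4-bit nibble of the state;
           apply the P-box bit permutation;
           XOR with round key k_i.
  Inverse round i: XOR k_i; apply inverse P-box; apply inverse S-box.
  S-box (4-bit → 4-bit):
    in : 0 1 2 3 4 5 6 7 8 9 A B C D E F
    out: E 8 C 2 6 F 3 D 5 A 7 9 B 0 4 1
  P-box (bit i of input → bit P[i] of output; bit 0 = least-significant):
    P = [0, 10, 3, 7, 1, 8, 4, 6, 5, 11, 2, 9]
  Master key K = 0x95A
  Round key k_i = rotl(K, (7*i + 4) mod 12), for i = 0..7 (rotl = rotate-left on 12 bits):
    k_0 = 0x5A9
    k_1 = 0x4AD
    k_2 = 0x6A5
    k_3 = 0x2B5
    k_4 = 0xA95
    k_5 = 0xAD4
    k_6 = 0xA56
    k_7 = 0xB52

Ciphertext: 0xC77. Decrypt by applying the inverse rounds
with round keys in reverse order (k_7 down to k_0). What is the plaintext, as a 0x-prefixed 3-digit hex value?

0x1BC

s_0 = ciphertext = 0xC77
s_1 = InvRound(s_0, k_7) = 0x736
s_2 = InvRound(s_1, k_6) = 0x693
s_3 = InvRound(s_2, k_5) = 0x4B6
s_4 = InvRound(s_3, k_4) = 0xCF6
s_5 = InvRound(s_4, k_3) = 0x9B6
s_6 = InvRound(s_5, k_2) = 0x9A6
s_7 = InvRound(s_6, k_1) = 0x36A
s_8 = InvRound(s_7, k_0) = 0x1BC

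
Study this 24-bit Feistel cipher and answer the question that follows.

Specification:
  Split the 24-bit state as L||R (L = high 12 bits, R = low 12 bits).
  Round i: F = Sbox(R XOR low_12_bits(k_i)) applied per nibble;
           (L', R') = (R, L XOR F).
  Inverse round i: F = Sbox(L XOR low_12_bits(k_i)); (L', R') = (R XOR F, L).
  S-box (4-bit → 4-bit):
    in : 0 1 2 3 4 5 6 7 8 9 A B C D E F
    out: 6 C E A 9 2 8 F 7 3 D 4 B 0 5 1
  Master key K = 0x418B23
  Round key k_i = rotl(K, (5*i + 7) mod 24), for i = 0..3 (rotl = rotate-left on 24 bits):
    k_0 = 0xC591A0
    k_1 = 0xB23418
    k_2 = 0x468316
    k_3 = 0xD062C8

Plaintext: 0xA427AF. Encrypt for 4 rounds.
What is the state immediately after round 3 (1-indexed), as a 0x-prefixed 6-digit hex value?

0xF0B9E3

s_0 = plaintext = 0xA427AF
s_1 = Round(s_0, k_0) = 0x7AF223
s_2 = Round(s_1, k_1) = 0x223F0B
s_3 = Round(s_2, k_2) = 0xF0B9E3
s_4 = Round(s_3, k_3) = 0x9E3BEF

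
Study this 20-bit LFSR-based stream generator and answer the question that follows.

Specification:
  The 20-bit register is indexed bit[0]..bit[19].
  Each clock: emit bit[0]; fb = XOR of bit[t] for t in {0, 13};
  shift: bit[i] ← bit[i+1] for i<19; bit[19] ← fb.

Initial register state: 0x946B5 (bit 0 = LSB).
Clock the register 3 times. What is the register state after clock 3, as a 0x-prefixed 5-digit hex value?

reg_0 = 0x946B5
clock 1: out=1, reg = 0xCA35A
clock 2: out=0, reg = 0xE51AD
clock 3: out=1, reg = 0xF28D6

0xF28D6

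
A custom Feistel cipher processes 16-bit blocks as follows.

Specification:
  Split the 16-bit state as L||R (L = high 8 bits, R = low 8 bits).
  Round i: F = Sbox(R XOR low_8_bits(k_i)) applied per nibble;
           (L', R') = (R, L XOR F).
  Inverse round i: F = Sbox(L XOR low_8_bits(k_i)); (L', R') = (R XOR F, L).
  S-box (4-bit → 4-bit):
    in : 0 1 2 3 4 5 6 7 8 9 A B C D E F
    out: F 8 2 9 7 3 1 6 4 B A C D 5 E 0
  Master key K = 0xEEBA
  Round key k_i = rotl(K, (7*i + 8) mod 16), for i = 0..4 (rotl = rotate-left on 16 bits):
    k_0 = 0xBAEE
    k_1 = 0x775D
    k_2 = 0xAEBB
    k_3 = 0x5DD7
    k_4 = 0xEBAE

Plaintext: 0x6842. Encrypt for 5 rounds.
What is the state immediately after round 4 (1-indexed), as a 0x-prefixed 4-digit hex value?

0xB0E0

s_0 = plaintext = 0x6842
s_1 = Round(s_0, k_0) = 0x42C5
s_2 = Round(s_1, k_1) = 0xC5F6
s_3 = Round(s_2, k_2) = 0xF6B0
s_4 = Round(s_3, k_3) = 0xB0E0
s_5 = Round(s_4, k_4) = 0xE0CE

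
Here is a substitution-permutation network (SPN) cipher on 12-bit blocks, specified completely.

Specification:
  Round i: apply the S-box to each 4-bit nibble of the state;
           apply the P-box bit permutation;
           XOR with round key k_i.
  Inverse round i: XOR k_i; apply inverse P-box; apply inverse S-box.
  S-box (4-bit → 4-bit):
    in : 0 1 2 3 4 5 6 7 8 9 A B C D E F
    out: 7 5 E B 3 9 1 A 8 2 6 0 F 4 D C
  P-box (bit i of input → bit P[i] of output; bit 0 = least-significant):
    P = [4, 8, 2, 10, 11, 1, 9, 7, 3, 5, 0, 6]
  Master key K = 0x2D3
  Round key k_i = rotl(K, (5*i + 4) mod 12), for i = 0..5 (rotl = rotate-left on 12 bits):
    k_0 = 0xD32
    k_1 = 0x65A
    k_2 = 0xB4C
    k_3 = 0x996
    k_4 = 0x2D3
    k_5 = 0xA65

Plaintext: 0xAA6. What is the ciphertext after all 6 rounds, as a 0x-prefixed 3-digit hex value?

0xF33

s_0 = plaintext = 0xAA6
s_1 = Round(s_0, k_0) = 0xF01
s_2 = Round(s_1, k_1) = 0xC0D
s_3 = Round(s_2, k_2) = 0x123
s_4 = Round(s_3, k_3) = 0xE0D
s_5 = Round(s_4, k_4) = 0x89C
s_6 = Round(s_5, k_5) = 0xF33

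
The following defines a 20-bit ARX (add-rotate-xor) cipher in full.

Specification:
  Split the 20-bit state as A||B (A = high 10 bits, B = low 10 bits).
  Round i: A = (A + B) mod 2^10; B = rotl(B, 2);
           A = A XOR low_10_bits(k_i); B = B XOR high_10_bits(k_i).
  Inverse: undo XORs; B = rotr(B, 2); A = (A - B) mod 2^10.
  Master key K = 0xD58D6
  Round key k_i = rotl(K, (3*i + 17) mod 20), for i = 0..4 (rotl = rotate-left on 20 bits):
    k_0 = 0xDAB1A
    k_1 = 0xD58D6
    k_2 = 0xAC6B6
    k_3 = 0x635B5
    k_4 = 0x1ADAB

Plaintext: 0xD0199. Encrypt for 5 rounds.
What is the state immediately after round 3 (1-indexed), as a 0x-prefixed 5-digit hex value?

0x7671E

s_0 = plaintext = 0xD0199
s_1 = Round(s_0, k_0) = 0xF0D0F
s_2 = Round(s_1, k_1) = 0x0136B
s_3 = Round(s_2, k_2) = 0x7671E
s_4 = Round(s_3, k_3) = 0x509F6
s_5 = Round(s_4, k_4) = 0xA4FB2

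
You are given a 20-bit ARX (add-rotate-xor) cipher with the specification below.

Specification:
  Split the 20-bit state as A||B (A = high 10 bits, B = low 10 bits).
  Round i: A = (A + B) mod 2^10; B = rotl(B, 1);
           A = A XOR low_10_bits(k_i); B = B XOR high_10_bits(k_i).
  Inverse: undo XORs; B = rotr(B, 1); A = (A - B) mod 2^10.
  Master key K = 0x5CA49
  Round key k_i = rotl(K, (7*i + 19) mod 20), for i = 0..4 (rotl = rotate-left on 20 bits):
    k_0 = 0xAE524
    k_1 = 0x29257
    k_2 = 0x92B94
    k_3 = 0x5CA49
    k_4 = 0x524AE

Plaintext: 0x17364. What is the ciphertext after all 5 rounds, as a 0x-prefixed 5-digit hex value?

s_0 = plaintext = 0x17364
s_1 = Round(s_0, k_0) = 0xB9070
s_2 = Round(s_1, k_1) = 0x40C44
s_3 = Round(s_2, k_2) = 0xB4EC2
s_4 = Round(s_3, k_3) = 0xF70F7
s_5 = Round(s_4, k_4) = 0x1F4A7

0x1F4A7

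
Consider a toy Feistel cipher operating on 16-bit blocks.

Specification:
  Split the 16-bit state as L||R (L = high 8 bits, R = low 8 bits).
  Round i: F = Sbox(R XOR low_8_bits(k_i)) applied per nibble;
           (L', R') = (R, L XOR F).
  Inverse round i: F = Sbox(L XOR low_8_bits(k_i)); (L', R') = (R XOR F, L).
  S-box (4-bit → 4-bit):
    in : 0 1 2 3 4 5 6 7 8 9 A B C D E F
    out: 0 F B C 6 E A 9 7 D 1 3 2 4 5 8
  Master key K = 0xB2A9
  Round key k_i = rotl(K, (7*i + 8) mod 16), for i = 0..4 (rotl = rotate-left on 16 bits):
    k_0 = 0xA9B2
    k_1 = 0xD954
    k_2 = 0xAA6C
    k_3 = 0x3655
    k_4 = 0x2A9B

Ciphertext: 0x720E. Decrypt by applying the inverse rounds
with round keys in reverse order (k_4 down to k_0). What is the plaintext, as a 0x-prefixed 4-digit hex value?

0xCBF7

s_0 = ciphertext = 0x720E
s_1 = InvRound(s_0, k_4) = 0x5372
s_2 = InvRound(s_1, k_3) = 0x7853
s_3 = InvRound(s_2, k_2) = 0xA578
s_4 = InvRound(s_3, k_1) = 0xF7A5
s_5 = InvRound(s_4, k_0) = 0xCBF7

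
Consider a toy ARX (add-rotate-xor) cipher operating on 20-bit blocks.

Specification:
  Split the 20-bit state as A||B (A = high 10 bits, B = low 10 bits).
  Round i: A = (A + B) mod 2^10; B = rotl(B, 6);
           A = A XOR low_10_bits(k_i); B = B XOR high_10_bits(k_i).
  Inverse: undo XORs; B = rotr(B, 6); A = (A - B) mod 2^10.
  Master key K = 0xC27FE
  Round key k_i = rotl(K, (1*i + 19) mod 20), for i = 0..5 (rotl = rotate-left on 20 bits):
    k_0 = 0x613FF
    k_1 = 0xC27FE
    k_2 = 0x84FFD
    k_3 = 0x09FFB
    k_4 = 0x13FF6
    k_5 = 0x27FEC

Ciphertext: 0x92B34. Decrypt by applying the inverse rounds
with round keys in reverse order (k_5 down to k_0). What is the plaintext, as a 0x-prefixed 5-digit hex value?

s_0 = ciphertext = 0x92B34
s_1 = InvRound(s_0, k_5) = 0xBA2BE
s_2 = InvRound(s_1, k_4) = 0x80F1B
s_3 = InvRound(s_2, k_3) = 0x8B3CC
s_4 = InvRound(s_3, k_2) = 0xF69F7
s_5 = InvRound(s_4, k_1) = 0x0E7EB
s_6 = InvRound(s_5, k_0) = 0x336F9

0x336F9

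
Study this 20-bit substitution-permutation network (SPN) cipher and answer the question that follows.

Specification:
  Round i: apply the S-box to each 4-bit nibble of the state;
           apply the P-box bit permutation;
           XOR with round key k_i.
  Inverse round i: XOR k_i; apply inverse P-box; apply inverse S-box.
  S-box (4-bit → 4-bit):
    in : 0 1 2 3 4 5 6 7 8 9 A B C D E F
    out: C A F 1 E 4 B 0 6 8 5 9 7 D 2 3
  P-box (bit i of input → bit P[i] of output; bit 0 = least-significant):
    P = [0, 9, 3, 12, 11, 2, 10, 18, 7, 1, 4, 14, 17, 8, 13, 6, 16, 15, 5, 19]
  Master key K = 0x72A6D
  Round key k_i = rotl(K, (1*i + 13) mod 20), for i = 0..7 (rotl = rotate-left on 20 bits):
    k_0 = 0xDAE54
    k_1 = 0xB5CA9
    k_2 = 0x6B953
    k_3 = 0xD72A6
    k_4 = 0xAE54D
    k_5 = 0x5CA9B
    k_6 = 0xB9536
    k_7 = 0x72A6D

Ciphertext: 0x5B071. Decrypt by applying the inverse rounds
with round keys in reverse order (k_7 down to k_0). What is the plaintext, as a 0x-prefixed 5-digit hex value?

0xFBD3F

s_0 = ciphertext = 0x5B071
s_1 = InvRound(s_0, k_7) = 0xE35F4
s_2 = InvRound(s_1, k_6) = 0xF0F97
s_3 = InvRound(s_2, k_5) = 0x1F985
s_4 = InvRound(s_3, k_4) = 0xBB3A0
s_5 = InvRound(s_4, k_3) = 0xEF117
s_6 = InvRound(s_5, k_2) = 0x999F7
s_7 = InvRound(s_6, k_1) = 0xE6485
s_8 = InvRound(s_7, k_0) = 0xFBD3F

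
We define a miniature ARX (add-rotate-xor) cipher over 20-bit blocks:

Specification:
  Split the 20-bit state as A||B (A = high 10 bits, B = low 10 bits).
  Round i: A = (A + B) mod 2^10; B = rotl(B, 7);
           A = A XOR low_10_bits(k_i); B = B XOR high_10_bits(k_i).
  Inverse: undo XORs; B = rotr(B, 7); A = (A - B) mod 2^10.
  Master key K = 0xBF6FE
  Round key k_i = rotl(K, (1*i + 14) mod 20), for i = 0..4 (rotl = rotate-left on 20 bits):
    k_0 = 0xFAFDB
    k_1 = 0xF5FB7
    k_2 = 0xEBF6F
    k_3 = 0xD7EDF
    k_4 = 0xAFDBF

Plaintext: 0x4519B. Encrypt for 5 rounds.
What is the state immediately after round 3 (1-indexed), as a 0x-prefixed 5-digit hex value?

0xDE1DC

s_0 = plaintext = 0x4519B
s_1 = Round(s_0, k_0) = 0x5D258
s_2 = Round(s_1, k_1) = 0x1EF9C
s_3 = Round(s_2, k_2) = 0xDE1DC
s_4 = Round(s_3, k_3) = 0xE2D64
s_5 = Round(s_4, k_4) = 0x54093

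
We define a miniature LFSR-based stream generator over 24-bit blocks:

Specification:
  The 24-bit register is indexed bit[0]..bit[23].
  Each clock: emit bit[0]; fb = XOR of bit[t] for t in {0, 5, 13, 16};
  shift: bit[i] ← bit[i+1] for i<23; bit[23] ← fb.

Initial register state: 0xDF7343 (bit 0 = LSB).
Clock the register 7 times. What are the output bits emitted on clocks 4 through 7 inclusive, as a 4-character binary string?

reg_0 = 0xDF7343
clock 1: out=1, reg = 0xEFB9A1
clock 2: out=1, reg = 0x77DCD0
clock 3: out=0, reg = 0xBBEE68
clock 4: out=0, reg = 0xDDF734
clock 5: out=0, reg = 0xEEFB9A
clock 6: out=0, reg = 0xF77DCD
clock 7: out=1, reg = 0xFBBEE6

0001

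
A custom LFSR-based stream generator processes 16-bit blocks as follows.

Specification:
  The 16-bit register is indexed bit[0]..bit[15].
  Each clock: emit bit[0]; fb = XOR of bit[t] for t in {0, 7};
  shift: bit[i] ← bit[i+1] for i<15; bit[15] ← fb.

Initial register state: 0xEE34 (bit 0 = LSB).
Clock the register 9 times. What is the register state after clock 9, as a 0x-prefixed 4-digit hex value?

reg_0 = 0xEE34
clock 1: out=0, reg = 0x771A
clock 2: out=0, reg = 0x3B8D
clock 3: out=1, reg = 0x1DC6
clock 4: out=0, reg = 0x8EE3
clock 5: out=1, reg = 0x4771
clock 6: out=1, reg = 0xA3B8
clock 7: out=0, reg = 0xD1DC
clock 8: out=0, reg = 0xE8EE
clock 9: out=0, reg = 0xF477

0xF477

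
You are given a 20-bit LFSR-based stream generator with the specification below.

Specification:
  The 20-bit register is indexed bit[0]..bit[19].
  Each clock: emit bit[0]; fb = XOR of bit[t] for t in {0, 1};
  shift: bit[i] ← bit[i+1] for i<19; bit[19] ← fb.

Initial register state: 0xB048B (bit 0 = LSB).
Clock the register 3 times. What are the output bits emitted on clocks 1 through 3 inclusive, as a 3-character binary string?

110

reg_0 = 0xB048B
clock 1: out=1, reg = 0x58245
clock 2: out=1, reg = 0xAC122
clock 3: out=0, reg = 0xD6091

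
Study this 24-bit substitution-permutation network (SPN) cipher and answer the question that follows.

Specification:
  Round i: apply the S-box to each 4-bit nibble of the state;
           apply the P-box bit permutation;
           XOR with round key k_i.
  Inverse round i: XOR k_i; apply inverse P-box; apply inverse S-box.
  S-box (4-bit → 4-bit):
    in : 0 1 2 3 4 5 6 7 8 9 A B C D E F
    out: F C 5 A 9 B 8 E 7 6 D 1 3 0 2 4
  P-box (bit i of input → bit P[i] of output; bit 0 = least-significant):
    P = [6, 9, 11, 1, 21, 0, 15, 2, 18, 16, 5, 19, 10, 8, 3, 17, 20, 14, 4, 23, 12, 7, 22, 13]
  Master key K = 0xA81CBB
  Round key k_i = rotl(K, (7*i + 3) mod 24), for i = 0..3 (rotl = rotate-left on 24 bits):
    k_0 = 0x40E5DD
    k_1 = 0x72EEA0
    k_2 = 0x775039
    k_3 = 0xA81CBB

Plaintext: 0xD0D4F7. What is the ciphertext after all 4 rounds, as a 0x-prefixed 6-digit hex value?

s_0 = plaintext = 0xD0D4F7
s_1 = Round(s_0, k_0) = 0xDC2FCF
s_2 = Round(s_1, k_1) = 0x42A289
s_3 = Round(s_2, k_2) = 0x41EE00
s_4 = Round(s_3, k_3) = 0x09A7EC

0x09A7EC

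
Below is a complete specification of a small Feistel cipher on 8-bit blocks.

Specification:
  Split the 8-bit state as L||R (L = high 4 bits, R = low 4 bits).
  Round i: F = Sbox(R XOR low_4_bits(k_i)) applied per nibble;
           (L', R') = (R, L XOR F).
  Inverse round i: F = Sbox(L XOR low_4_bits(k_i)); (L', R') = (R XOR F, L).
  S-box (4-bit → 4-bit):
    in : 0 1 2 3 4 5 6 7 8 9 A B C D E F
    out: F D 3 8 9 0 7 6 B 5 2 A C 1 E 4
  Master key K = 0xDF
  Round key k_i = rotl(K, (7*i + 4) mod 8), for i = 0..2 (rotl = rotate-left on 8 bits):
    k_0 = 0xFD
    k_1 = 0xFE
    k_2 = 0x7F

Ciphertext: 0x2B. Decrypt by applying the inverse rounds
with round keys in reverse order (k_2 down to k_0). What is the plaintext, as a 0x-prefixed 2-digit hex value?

0xDB

s_0 = ciphertext = 0x2B
s_1 = InvRound(s_0, k_2) = 0xA2
s_2 = InvRound(s_1, k_1) = 0xBA
s_3 = InvRound(s_2, k_0) = 0xDB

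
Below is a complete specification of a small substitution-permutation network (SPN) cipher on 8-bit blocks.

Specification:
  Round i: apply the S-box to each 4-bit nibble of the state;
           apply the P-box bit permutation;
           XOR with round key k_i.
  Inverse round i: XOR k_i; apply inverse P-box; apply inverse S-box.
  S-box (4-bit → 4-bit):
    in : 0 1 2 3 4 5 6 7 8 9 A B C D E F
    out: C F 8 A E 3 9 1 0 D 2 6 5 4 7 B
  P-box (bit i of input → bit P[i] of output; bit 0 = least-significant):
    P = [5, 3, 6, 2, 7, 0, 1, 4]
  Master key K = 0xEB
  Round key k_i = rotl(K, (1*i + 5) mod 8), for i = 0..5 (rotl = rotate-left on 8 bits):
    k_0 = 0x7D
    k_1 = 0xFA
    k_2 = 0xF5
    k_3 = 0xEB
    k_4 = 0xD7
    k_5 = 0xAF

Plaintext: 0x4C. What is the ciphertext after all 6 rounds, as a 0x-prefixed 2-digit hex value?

s_0 = plaintext = 0x4C
s_1 = Round(s_0, k_0) = 0x0E
s_2 = Round(s_1, k_1) = 0x80
s_3 = Round(s_2, k_2) = 0xB1
s_4 = Round(s_3, k_3) = 0x84
s_5 = Round(s_4, k_4) = 0x9B
s_6 = Round(s_5, k_5) = 0x75

0x75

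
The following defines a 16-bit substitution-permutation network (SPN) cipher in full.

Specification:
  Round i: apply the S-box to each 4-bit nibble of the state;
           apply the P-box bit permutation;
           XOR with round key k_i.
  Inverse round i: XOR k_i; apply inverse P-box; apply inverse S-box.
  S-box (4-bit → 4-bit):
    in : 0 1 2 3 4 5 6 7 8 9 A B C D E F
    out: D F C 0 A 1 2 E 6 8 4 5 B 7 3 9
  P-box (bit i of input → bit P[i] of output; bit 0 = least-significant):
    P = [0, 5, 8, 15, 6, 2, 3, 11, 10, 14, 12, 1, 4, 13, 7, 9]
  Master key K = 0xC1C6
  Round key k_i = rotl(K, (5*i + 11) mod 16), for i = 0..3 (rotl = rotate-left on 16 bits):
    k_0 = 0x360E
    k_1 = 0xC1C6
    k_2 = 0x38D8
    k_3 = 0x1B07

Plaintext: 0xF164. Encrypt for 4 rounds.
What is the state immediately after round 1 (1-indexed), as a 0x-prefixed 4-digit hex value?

0xE038

s_0 = plaintext = 0xF164
s_1 = Round(s_0, k_0) = 0xE038
s_2 = Round(s_1, k_1) = 0xF4F4
s_3 = Round(s_2, k_2) = 0xF2AA
s_4 = Round(s_3, k_3) = 0x081D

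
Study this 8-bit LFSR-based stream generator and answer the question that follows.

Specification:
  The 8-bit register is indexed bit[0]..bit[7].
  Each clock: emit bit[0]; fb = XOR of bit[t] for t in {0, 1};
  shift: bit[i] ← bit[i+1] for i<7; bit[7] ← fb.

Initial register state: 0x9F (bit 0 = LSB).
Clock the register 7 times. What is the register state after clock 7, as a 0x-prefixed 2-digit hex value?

reg_0 = 0x9F
clock 1: out=1, reg = 0x4F
clock 2: out=1, reg = 0x27
clock 3: out=1, reg = 0x13
clock 4: out=1, reg = 0x09
clock 5: out=1, reg = 0x84
clock 6: out=0, reg = 0x42
clock 7: out=0, reg = 0xA1

0xA1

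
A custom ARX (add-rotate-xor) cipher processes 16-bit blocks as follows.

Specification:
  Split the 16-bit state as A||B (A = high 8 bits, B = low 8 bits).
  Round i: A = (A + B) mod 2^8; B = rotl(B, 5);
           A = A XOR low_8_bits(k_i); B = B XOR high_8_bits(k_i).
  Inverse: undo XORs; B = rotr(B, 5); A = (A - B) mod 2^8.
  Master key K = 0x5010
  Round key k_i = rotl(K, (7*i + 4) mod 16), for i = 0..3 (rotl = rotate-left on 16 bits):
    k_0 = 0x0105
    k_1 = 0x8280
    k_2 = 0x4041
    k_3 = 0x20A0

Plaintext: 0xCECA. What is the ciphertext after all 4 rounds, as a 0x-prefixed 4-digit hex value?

s_0 = plaintext = 0xCECA
s_1 = Round(s_0, k_0) = 0x9D58
s_2 = Round(s_1, k_1) = 0x7589
s_3 = Round(s_2, k_2) = 0xBF71
s_4 = Round(s_3, k_3) = 0x900E

0x900E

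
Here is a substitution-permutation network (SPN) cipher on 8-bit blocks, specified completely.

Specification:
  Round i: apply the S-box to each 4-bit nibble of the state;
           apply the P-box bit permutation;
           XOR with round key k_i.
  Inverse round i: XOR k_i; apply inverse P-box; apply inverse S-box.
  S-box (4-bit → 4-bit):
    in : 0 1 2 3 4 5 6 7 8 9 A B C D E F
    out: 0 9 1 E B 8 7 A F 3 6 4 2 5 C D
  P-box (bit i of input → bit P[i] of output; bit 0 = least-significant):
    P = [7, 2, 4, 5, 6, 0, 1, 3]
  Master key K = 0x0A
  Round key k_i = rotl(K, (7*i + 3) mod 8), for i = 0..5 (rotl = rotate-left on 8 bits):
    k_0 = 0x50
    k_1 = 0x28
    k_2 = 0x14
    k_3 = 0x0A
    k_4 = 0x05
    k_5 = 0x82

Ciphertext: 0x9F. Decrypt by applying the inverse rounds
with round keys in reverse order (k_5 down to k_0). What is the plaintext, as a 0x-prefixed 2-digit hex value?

0x1D

s_0 = ciphertext = 0x9F
s_1 = InvRound(s_0, k_5) = 0x7A
s_2 = InvRound(s_1, k_4) = 0x83
s_3 = InvRound(s_2, k_3) = 0x72
s_4 = InvRound(s_3, k_2) = 0xD7
s_5 = InvRound(s_4, k_1) = 0x88
s_6 = InvRound(s_5, k_0) = 0x1D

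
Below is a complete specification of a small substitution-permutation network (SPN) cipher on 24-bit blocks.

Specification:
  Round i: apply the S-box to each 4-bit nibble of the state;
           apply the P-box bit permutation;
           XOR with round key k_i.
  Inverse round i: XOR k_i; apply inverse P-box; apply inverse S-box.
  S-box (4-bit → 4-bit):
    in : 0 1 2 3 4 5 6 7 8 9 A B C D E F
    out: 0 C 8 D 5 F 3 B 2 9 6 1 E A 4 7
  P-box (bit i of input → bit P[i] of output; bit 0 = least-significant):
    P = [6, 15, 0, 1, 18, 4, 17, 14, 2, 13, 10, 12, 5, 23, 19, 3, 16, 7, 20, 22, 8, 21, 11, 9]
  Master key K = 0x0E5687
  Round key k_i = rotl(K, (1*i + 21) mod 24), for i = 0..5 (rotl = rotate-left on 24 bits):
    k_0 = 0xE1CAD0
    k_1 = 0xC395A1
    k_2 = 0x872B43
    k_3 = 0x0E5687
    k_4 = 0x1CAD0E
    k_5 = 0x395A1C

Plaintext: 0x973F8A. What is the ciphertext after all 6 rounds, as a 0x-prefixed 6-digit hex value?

0x4BFC5D

s_0 = plaintext = 0x973F8A
s_1 = Round(s_0, k_0) = 0xA86D6D
s_2 = Round(s_1, k_1) = 0x672D13
s_3 = Round(s_2, k_2) = 0xE45A88
s_4 = Round(s_3, k_3) = 0x97FABF
s_5 = Round(s_4, k_4) = 0xD10AEF
s_6 = Round(s_5, k_5) = 0x4BFC5D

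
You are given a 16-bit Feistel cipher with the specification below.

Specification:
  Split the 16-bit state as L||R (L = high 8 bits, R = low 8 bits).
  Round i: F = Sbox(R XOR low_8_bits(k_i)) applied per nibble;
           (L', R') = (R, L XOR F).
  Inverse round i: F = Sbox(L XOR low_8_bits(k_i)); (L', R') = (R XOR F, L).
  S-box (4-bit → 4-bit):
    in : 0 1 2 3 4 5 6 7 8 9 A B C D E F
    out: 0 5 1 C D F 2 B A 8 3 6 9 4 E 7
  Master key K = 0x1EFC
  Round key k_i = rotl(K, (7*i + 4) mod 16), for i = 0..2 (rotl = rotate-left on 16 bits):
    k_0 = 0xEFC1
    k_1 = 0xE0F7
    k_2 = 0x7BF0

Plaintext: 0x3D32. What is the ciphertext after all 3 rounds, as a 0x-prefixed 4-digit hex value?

0x5071

s_0 = plaintext = 0x3D32
s_1 = Round(s_0, k_0) = 0x3241
s_2 = Round(s_1, k_1) = 0x4150
s_3 = Round(s_2, k_2) = 0x5071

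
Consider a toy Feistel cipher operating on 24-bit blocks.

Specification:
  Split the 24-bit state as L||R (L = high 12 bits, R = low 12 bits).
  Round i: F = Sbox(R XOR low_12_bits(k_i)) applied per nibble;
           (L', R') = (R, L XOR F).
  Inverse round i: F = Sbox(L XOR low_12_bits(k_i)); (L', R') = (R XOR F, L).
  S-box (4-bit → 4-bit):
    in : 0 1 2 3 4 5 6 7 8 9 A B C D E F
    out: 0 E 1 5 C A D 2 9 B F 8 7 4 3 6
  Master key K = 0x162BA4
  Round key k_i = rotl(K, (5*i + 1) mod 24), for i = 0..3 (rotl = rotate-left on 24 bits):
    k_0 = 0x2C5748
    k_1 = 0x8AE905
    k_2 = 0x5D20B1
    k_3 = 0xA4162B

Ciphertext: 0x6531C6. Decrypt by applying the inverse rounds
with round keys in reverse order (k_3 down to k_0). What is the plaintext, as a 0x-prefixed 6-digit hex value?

s_0 = ciphertext = 0x6531C6
s_1 = InvRound(s_0, k_3) = 0x1EF653
s_2 = InvRound(s_1, k_2) = 0x8F01EF
s_3 = InvRound(s_2, k_1) = 0xF858F0
s_4 = InvRound(s_3, k_0) = 0x184F85

0x184F85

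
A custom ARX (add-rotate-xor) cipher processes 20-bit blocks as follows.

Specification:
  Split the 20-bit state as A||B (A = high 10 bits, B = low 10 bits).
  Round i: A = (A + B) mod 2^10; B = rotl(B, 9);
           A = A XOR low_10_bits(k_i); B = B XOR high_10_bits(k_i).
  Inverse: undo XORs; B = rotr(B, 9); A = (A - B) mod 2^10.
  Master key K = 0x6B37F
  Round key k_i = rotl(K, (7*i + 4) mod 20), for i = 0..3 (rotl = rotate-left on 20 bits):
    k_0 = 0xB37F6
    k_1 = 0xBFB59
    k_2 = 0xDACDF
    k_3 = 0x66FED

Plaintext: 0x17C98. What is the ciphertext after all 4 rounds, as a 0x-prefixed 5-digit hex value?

0x05C41

s_0 = plaintext = 0x17C98
s_1 = Round(s_0, k_0) = 0xC0681
s_2 = Round(s_1, k_1) = 0xB6DBE
s_3 = Round(s_2, k_2) = 0x11BB4
s_4 = Round(s_3, k_3) = 0x05C41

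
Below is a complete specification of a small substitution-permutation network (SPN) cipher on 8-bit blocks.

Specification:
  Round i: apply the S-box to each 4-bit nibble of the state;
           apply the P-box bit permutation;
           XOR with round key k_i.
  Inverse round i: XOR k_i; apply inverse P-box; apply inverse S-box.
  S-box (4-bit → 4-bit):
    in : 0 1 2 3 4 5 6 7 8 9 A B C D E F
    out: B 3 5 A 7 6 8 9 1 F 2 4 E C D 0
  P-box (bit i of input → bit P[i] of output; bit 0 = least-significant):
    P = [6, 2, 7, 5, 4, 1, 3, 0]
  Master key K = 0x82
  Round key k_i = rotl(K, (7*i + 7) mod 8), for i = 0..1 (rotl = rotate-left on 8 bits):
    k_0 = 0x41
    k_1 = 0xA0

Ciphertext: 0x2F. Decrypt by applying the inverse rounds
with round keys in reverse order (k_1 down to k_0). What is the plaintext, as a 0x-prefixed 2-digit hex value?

0xF5

s_0 = ciphertext = 0x2F
s_1 = InvRound(s_0, k_1) = 0xC5
s_2 = InvRound(s_1, k_0) = 0xF5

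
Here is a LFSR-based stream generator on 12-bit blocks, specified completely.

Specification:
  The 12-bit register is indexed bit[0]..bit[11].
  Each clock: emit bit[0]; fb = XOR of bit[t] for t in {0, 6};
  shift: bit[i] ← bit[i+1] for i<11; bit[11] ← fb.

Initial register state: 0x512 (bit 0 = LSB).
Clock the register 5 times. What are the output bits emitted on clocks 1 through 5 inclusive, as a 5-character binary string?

01001

reg_0 = 0x512
clock 1: out=0, reg = 0x289
clock 2: out=1, reg = 0x944
clock 3: out=0, reg = 0xCA2
clock 4: out=0, reg = 0x651
clock 5: out=1, reg = 0x328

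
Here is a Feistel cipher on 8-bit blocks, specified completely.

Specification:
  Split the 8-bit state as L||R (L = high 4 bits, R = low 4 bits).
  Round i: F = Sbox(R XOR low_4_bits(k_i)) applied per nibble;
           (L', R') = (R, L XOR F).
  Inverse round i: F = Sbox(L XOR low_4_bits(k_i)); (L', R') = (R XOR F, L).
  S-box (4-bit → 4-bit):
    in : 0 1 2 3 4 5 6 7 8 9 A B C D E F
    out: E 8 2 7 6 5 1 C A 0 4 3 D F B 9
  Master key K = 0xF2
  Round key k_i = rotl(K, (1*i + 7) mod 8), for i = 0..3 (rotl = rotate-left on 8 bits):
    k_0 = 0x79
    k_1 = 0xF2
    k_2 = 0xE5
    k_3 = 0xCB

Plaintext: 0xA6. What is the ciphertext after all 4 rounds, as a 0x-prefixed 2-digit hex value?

s_0 = plaintext = 0xA6
s_1 = Round(s_0, k_0) = 0x63
s_2 = Round(s_1, k_1) = 0x3E
s_3 = Round(s_2, k_2) = 0xE0
s_4 = Round(s_3, k_3) = 0x0D

0x0D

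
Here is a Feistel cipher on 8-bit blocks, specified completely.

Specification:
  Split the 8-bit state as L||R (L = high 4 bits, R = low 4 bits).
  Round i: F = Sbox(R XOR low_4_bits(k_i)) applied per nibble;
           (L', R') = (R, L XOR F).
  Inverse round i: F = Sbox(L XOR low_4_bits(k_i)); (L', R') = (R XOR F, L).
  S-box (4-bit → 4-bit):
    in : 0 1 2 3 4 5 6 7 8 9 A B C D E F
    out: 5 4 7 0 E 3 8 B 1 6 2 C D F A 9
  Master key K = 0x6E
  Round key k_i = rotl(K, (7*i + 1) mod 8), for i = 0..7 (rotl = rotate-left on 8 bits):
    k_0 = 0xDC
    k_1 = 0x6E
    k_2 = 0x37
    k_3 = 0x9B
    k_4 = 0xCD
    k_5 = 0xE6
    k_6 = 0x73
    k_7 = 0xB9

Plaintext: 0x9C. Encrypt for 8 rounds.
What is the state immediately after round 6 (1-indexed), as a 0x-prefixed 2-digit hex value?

0xFF

s_0 = plaintext = 0x9C
s_1 = Round(s_0, k_0) = 0xCC
s_2 = Round(s_1, k_1) = 0xCB
s_3 = Round(s_2, k_2) = 0xB1
s_4 = Round(s_3, k_3) = 0x19
s_5 = Round(s_4, k_4) = 0x9F
s_6 = Round(s_5, k_5) = 0xFF
s_7 = Round(s_6, k_6) = 0xF2
s_8 = Round(s_7, k_7) = 0x23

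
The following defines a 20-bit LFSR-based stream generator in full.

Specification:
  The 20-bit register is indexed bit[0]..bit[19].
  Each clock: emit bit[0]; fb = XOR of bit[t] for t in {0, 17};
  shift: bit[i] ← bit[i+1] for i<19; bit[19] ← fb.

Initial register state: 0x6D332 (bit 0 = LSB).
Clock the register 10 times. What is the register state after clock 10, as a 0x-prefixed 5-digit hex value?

0x3E5B4

reg_0 = 0x6D332
clock 1: out=0, reg = 0xB6999
clock 2: out=1, reg = 0x5B4CC
clock 3: out=0, reg = 0x2DA66
clock 4: out=0, reg = 0x96D33
clock 5: out=1, reg = 0xCB699
clock 6: out=1, reg = 0xE5B4C
clock 7: out=0, reg = 0xF2DA6
clock 8: out=0, reg = 0xF96D3
clock 9: out=1, reg = 0x7CB69
clock 10: out=1, reg = 0x3E5B4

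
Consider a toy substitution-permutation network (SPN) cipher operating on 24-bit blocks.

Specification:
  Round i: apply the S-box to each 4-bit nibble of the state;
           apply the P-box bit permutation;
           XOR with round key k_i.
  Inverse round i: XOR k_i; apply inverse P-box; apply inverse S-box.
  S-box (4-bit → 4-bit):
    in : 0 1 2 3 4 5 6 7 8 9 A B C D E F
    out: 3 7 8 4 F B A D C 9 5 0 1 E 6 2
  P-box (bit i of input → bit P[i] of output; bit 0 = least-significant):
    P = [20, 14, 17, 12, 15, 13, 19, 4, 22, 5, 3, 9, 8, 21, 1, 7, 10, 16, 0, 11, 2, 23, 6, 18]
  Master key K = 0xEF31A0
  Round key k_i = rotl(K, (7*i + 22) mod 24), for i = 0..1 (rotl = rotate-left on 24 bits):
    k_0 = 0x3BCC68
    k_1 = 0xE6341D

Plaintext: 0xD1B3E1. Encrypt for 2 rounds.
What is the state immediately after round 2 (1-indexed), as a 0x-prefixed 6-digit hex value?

s_0 = plaintext = 0xD1B3E1
s_1 = Round(s_0, k_0) = 0xA4A821
s_2 = Round(s_1, k_1) = 0xF57B42

0xF57B42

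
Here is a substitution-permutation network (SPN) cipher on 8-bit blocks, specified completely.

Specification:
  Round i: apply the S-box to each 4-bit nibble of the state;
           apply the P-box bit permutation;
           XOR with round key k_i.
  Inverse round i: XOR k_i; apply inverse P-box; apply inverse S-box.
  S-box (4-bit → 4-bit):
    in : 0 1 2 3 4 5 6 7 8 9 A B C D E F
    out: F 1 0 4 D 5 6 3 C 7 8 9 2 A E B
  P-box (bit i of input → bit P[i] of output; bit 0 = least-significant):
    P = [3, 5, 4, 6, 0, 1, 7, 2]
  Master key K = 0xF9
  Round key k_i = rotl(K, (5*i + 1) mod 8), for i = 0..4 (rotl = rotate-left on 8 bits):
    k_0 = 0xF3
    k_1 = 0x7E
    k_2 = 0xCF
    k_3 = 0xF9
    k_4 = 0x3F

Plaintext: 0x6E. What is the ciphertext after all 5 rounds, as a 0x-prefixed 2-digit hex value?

s_0 = plaintext = 0x6E
s_1 = Round(s_0, k_0) = 0x01
s_2 = Round(s_1, k_1) = 0xF1
s_3 = Round(s_2, k_2) = 0xC0
s_4 = Round(s_3, k_3) = 0x83
s_5 = Round(s_4, k_4) = 0xAB

0xAB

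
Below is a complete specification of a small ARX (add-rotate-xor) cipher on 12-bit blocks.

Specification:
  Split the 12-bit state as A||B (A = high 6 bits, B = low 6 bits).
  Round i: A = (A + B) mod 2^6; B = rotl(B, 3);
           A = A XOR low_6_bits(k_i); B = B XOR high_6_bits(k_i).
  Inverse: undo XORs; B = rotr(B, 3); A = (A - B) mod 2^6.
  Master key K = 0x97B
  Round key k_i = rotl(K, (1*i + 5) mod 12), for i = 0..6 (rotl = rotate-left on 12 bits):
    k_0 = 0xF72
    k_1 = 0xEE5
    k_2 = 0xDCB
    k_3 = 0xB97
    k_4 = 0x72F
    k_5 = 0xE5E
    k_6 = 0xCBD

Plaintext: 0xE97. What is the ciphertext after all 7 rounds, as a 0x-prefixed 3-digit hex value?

s_0 = plaintext = 0xE97
s_1 = Round(s_0, k_0) = 0x8C7
s_2 = Round(s_1, k_1) = 0x3C3
s_3 = Round(s_2, k_2) = 0x66F
s_4 = Round(s_3, k_3) = 0x7D3
s_5 = Round(s_4, k_4) = 0x746
s_6 = Round(s_5, k_5) = 0xF49
s_7 = Round(s_6, k_6) = 0xEFB

0xEFB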